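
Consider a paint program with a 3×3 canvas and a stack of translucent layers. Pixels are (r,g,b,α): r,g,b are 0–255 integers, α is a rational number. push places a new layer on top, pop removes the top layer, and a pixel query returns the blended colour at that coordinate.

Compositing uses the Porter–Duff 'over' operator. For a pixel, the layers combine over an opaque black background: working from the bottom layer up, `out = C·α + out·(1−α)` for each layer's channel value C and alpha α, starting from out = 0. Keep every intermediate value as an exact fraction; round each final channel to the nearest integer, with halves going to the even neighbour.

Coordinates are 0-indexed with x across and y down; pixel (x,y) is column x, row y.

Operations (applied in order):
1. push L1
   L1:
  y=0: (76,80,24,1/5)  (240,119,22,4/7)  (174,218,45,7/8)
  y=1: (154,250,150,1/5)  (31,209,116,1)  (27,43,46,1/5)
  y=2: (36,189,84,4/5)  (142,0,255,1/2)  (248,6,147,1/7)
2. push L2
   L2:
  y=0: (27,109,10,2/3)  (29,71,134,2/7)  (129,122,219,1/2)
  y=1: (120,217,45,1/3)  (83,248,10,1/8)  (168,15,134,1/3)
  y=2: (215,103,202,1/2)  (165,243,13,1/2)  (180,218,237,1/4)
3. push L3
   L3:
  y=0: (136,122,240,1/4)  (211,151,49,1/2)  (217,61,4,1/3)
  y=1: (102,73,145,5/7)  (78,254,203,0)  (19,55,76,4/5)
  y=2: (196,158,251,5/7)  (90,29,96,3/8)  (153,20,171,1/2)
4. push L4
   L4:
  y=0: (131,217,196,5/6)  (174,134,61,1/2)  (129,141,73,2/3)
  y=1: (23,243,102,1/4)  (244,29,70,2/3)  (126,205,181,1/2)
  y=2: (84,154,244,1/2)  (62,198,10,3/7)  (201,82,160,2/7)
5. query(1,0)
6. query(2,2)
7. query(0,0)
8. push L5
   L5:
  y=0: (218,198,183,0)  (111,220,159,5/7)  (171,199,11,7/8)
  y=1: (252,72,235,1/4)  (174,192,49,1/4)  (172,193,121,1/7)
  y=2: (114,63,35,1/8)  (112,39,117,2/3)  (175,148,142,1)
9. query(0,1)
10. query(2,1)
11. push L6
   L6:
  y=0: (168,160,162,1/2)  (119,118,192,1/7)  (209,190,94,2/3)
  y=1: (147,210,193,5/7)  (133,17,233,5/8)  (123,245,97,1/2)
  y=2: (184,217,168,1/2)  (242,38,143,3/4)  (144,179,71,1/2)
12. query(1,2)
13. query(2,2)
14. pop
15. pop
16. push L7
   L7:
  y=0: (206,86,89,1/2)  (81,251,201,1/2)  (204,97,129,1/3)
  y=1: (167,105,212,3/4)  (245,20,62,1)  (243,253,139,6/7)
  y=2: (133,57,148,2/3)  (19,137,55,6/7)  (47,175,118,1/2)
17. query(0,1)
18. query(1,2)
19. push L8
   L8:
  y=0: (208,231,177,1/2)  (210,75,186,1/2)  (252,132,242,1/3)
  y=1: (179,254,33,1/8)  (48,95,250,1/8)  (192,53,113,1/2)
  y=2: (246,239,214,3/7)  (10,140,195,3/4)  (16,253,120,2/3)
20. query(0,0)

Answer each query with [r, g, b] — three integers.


at x=1,y=0 over L1,L2,L3,L4:
L1 α=4/7: [960/7, 68, 88/7]
L2 α=2/7: [5206/49, 482/7, 2316/49]
L3 α=1/2: [15545/98, 1539/14, 4717/98]
L4 α=1/2: [32597/196, 3415/28, 10695/196]
rounded: [166, 122, 55]

query (2,2) [L1,L2,L3,L4] — begin 0,0,0
+L1 (α=1/7) → [248/7, 6/7, 21]
+L2 (α=1/4) → [501/7, 386/7, 75]
+L3 (α=1/2) → [786/7, 263/7, 123]
+L4 (α=2/7) → [6744/49, 2463/49, 935/7]
= [138, 50, 134]

query (0,0) [L1,L2,L3,L4] — begin 0,0,0
L1 α=1/5: [76/5, 16, 24/5]
L2 α=2/3: [346/15, 78, 124/15]
L3 α=1/4: [513/10, 89, 331/5]
L4 α=5/6: [7063/60, 587/3, 5231/30]
→ [118, 196, 174]

at x=0,y=1 over L1,L2,L3,L4,L5:
after L1 α=1/5: [154/5, 50, 30]
after L2 α=1/3: [908/15, 317/3, 35]
after L3 α=5/7: [9466/105, 247/3, 795/7]
after L4 α=1/4: [10271/140, 245/2, 3099/28]
after L5 α=1/4: [66093/560, 879/8, 15877/112]
→ [118, 110, 142]

at x=2,y=1 over L1,L2,L3,L4,L5:
+L1 (α=1/5) → [27/5, 43/5, 46/5]
+L2 (α=1/3) → [298/5, 161/15, 254/5]
+L3 (α=4/5) → [678/25, 3461/75, 1774/25]
+L4 (α=1/2) → [1914/25, 9418/75, 6299/50]
+L5 (α=1/7) → [15784/175, 23661/175, 21922/175]
rounded: [90, 135, 125]

at x=1,y=2 over L1,L2,L3,L4,L5,L6:
L1 α=1/2: [71, 0, 255/2]
L2 α=1/2: [118, 243/2, 281/4]
L3 α=3/8: [215/2, 1389/16, 2557/32]
L4 α=3/7: [88, 3765/28, 2797/56]
L5 α=2/3: [104, 1983/28, 15901/168]
L6 α=3/4: [415/2, 5175/112, 87973/672]
rounded: [208, 46, 131]

query (2,2) [L1,L2,L3,L4,L5,L6] — begin 0,0,0
+L1 (α=1/7) → [248/7, 6/7, 21]
+L2 (α=1/4) → [501/7, 386/7, 75]
+L3 (α=1/2) → [786/7, 263/7, 123]
+L4 (α=2/7) → [6744/49, 2463/49, 935/7]
+L5 (α=1) → [175, 148, 142]
+L6 (α=1/2) → [319/2, 327/2, 213/2]
→ [160, 164, 106]

(0,1) stack=L1,L2,L3,L4,L7; from [0,0,0]:
after L1 α=1/5: [154/5, 50, 30]
after L2 α=1/3: [908/15, 317/3, 35]
after L3 α=5/7: [9466/105, 247/3, 795/7]
after L4 α=1/4: [10271/140, 245/2, 3099/28]
after L7 α=3/4: [80411/560, 875/8, 20907/112]
rounded: [144, 109, 187]

at x=1,y=2 over L1,L2,L3,L4,L7:
L1 α=1/2: [71, 0, 255/2]
L2 α=1/2: [118, 243/2, 281/4]
L3 α=3/8: [215/2, 1389/16, 2557/32]
L4 α=3/7: [88, 3765/28, 2797/56]
L7 α=6/7: [202/7, 26781/196, 21277/392]
→ [29, 137, 54]

at x=0,y=0 over L1,L2,L3,L4,L7,L8:
+L1 (α=1/5) → [76/5, 16, 24/5]
+L2 (α=2/3) → [346/15, 78, 124/15]
+L3 (α=1/4) → [513/10, 89, 331/5]
+L4 (α=5/6) → [7063/60, 587/3, 5231/30]
+L7 (α=1/2) → [19423/120, 845/6, 7901/60]
+L8 (α=1/2) → [44383/240, 2231/12, 18521/120]
→ [185, 186, 154]


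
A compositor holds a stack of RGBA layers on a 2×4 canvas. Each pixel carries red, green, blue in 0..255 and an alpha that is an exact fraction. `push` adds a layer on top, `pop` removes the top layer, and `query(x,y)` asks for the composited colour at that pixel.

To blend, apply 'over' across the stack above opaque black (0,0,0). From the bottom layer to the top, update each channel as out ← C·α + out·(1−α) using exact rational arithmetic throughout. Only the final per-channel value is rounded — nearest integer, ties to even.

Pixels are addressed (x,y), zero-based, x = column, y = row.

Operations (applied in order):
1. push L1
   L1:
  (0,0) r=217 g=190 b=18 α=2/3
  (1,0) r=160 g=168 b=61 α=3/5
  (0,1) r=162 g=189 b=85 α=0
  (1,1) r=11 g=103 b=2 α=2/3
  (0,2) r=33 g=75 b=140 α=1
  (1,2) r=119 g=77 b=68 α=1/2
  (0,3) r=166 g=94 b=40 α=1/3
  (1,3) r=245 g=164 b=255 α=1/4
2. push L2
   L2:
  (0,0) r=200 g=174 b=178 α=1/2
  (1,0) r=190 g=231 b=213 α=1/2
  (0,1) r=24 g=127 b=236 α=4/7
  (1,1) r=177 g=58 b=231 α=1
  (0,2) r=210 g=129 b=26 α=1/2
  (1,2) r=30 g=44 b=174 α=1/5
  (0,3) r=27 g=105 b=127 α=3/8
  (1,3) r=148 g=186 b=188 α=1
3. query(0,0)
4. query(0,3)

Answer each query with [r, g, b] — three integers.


at x=0,y=0 over L1,L2:
+L1 (α=2/3) → [434/3, 380/3, 12]
+L2 (α=1/2) → [517/3, 451/3, 95]
rounded: [172, 150, 95]

at x=0,y=3 over L1,L2:
L1 α=1/3: [166/3, 94/3, 40/3]
L2 α=3/8: [1073/24, 1415/24, 1343/24]
= [45, 59, 56]


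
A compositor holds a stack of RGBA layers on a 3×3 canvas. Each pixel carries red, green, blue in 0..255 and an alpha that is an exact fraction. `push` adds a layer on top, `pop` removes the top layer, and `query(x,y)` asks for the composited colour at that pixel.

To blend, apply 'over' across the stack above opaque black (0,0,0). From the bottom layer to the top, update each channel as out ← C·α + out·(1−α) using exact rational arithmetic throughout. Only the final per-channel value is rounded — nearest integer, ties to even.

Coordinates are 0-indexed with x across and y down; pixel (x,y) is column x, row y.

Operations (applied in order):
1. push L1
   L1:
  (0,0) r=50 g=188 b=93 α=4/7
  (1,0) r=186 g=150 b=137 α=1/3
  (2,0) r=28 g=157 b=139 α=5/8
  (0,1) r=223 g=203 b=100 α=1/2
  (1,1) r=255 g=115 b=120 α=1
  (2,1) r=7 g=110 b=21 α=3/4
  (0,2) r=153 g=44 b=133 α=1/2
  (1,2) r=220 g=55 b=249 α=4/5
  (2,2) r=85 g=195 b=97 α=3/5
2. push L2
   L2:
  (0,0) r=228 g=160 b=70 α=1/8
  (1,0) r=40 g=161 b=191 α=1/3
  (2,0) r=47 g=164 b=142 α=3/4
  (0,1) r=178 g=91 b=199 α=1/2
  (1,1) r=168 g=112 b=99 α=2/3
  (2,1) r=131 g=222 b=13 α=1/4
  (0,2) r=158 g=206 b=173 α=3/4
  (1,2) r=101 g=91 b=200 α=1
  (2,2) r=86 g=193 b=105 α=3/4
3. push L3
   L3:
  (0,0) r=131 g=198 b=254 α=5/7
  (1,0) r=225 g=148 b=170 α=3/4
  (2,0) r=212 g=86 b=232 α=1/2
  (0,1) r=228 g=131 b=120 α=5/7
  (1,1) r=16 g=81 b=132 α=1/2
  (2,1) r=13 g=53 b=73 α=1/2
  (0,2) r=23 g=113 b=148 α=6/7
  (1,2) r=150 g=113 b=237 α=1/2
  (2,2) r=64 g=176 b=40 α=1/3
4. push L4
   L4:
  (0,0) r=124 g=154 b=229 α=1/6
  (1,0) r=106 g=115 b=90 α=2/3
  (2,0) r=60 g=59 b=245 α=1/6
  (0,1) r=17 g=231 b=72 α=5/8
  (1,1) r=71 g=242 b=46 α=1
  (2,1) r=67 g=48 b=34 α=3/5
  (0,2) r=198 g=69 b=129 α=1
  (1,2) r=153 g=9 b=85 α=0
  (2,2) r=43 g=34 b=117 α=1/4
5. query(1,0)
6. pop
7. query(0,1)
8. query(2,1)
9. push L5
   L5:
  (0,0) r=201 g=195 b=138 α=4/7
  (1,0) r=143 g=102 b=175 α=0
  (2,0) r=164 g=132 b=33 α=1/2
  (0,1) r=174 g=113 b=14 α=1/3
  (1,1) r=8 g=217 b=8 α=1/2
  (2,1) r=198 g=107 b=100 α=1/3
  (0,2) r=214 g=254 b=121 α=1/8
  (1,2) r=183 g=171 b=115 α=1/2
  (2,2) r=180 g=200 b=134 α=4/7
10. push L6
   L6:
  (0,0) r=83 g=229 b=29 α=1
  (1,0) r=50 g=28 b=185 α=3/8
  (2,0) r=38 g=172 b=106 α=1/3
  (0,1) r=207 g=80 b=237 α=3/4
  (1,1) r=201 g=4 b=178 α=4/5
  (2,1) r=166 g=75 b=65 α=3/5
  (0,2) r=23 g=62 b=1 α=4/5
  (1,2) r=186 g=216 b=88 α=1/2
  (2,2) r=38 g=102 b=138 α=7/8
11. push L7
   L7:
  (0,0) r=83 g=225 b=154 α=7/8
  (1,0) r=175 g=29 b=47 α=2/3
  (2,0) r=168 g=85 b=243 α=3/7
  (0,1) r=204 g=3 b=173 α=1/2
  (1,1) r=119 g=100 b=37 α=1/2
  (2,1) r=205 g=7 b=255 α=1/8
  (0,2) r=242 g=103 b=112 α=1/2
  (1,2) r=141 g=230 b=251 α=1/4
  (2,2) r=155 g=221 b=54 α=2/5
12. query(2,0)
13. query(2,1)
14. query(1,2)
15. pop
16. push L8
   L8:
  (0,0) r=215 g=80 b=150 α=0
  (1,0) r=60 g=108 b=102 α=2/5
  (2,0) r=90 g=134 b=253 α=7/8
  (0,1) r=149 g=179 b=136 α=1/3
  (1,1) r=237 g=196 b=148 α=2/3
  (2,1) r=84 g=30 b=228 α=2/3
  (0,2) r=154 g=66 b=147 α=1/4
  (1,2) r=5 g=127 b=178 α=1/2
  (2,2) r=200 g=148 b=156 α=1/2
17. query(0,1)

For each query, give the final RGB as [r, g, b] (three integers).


(1,0) stack=L1,L2,L3,L4; from [0,0,0]:
+L1 (α=1/3) → [62, 50, 137/3]
+L2 (α=1/3) → [164/3, 87, 847/9]
+L3 (α=3/4) → [2189/12, 531/4, 5437/36]
+L4 (α=2/3) → [4733/36, 1451/12, 11917/108]
→ [131, 121, 110]

(0,1) stack=L1,L2,L3; from [0,0,0]:
L1 α=1/2: [223/2, 203/2, 50]
L2 α=1/2: [579/4, 385/4, 249/2]
L3 α=5/7: [2859/14, 1695/14, 849/7]
→ [204, 121, 121]

at x=2,y=1 over L1,L2,L3:
after L1 α=3/4: [21/4, 165/2, 63/4]
after L2 α=1/4: [587/16, 939/8, 241/16]
after L3 α=1/2: [795/32, 1363/16, 1409/32]
→ [25, 85, 44]

at x=2,y=0 over L1,L2,L3,L5,L6,L7:
L1 α=5/8: [35/2, 785/8, 695/8]
L2 α=3/4: [317/8, 4721/32, 4103/32]
L3 α=1/2: [2013/16, 7473/64, 11527/64]
L5 α=1/2: [4637/32, 15921/128, 13639/128]
L6 α=1/3: [5245/48, 26929/192, 20423/192]
L7 α=3/7: [11293/84, 39169/336, 55415/336]
= [134, 117, 165]

(2,1) stack=L1,L2,L3,L5,L6,L7; from [0,0,0]:
L1 α=3/4: [21/4, 165/2, 63/4]
L2 α=1/4: [587/16, 939/8, 241/16]
L3 α=1/2: [795/32, 1363/16, 1409/32]
L5 α=1/3: [1321/16, 2219/24, 1003/16]
L6 α=3/5: [1061/8, 4919/60, 2563/40]
L7 α=1/8: [9067/64, 34853/480, 28141/320]
= [142, 73, 88]

(1,2) stack=L1,L2,L3,L5,L6,L7; from [0,0,0]:
after L1 α=4/5: [176, 44, 996/5]
after L2 α=1: [101, 91, 200]
after L3 α=1/2: [251/2, 102, 437/2]
after L5 α=1/2: [617/4, 273/2, 667/4]
after L6 α=1/2: [1361/8, 705/4, 1019/8]
after L7 α=1/4: [5211/32, 3035/16, 5065/32]
→ [163, 190, 158]

query (0,1) [L1,L2,L3,L5,L6,L8] — begin 0,0,0
after L1 α=1/2: [223/2, 203/2, 50]
after L2 α=1/2: [579/4, 385/4, 249/2]
after L3 α=5/7: [2859/14, 1695/14, 849/7]
after L5 α=1/3: [1359/7, 2486/21, 1796/21]
after L6 α=3/4: [2853/14, 3763/42, 16727/84]
after L8 α=1/3: [3896/21, 7522/63, 22439/126]
rounded: [186, 119, 178]


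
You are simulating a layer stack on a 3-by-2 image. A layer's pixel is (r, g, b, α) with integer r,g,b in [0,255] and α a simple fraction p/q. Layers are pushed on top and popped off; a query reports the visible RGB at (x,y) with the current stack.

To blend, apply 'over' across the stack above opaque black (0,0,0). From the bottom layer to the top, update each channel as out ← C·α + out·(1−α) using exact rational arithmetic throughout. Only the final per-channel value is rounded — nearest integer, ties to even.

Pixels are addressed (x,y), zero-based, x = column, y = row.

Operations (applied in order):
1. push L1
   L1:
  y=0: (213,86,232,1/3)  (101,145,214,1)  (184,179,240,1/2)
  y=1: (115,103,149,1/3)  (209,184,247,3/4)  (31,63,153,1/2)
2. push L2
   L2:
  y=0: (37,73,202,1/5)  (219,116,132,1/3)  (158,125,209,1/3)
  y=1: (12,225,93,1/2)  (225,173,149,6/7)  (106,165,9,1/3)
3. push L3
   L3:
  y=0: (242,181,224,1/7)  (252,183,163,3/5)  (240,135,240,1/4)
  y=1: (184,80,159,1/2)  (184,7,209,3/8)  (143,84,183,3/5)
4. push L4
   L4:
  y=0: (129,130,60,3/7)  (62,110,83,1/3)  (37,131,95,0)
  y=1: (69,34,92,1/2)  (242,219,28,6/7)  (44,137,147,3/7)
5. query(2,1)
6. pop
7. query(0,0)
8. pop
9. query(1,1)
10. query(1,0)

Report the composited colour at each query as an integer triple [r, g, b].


at x=2,y=1 over L1,L2,L3,L4:
L1 α=1/2: [31/2, 63/2, 153/2]
L2 α=1/3: [137/3, 76, 54]
L3 α=3/5: [1561/15, 404/5, 657/5]
L4 α=3/7: [8224/105, 3671/35, 4833/35]
→ [78, 105, 138]

query (0,0) [L1,L2,L3] — begin 0,0,0
after L1 α=1/3: [71, 86/3, 232/3]
after L2 α=1/5: [321/5, 563/15, 1534/15]
after L3 α=1/7: [448/5, 2031/35, 4188/35]
rounded: [90, 58, 120]

at x=1,y=1 over L1,L2:
after L1 α=3/4: [627/4, 138, 741/4]
after L2 α=6/7: [861/4, 168, 4317/28]
→ [215, 168, 154]

(1,0) stack=L1,L2; from [0,0,0]:
+L1 (α=1) → [101, 145, 214]
+L2 (α=1/3) → [421/3, 406/3, 560/3]
rounded: [140, 135, 187]


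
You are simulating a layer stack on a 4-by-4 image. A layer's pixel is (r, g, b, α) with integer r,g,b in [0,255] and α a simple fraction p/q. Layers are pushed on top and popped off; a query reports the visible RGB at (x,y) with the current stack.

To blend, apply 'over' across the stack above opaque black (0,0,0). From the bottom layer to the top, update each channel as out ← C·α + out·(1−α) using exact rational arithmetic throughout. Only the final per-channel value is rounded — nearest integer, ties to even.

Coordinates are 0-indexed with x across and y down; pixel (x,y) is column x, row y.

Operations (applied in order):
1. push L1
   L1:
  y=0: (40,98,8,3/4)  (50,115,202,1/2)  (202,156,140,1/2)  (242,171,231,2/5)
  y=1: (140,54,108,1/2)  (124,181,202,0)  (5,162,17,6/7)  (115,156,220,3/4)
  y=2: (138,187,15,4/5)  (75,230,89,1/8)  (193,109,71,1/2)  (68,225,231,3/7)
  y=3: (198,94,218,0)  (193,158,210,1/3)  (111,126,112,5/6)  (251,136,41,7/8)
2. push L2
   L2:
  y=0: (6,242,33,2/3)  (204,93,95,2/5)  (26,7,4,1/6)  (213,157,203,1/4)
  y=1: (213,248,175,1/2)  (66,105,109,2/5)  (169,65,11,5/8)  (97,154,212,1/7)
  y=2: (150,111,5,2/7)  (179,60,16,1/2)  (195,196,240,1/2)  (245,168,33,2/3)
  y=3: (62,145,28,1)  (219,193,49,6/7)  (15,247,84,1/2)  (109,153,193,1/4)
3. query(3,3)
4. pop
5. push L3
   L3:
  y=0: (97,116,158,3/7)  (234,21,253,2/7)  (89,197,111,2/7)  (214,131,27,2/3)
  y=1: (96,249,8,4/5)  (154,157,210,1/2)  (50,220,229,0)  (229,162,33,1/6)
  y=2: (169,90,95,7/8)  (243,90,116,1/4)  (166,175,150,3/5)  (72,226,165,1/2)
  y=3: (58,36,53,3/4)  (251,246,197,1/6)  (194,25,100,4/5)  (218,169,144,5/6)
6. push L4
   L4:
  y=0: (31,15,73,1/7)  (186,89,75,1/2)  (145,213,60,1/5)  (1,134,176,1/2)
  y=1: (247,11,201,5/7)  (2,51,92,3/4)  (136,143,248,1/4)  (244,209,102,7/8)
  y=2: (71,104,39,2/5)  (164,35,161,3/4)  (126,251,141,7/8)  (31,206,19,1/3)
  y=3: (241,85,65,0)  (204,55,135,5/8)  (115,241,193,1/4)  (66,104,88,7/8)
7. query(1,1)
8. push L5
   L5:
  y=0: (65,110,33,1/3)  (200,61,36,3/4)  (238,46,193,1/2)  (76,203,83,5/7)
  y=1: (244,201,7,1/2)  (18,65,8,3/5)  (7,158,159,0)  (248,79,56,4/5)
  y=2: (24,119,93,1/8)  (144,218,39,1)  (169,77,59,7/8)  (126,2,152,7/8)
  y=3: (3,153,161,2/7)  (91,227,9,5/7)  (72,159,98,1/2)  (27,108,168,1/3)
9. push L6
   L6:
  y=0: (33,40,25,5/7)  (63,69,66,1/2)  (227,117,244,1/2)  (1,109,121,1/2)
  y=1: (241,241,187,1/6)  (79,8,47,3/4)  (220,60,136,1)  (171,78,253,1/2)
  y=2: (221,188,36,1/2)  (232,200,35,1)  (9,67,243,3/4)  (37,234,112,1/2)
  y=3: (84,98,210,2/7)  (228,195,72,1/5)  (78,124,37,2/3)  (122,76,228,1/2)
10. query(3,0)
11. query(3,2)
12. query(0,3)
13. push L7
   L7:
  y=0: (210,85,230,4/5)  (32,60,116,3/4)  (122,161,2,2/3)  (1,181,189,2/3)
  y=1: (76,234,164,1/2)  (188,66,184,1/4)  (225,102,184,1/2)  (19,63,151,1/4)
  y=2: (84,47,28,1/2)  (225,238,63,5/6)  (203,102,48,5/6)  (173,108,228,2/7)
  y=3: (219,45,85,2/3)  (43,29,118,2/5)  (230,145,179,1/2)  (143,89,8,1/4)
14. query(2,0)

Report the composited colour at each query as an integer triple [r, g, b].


query (3,3) [L1,L2] — begin 0,0,0
L1 α=7/8: [1757/8, 119, 287/8]
L2 α=1/4: [6143/32, 255/2, 2405/32]
→ [192, 128, 75]

(1,1) stack=L1,L3,L4; from [0,0,0]:
+L1 (α=0) → [0, 0, 0]
+L3 (α=1/2) → [77, 157/2, 105]
+L4 (α=3/4) → [83/4, 463/8, 381/4]
= [21, 58, 95]

(3,0) stack=L1,L3,L4,L5,L6; from [0,0,0]:
L1 α=2/5: [484/5, 342/5, 462/5]
L3 α=2/3: [2624/15, 1652/15, 244/5]
L4 α=1/2: [2639/30, 1831/15, 562/5]
L5 α=5/7: [8339/105, 18887/105, 457/5]
L6 α=1/2: [4222/105, 15166/105, 531/5]
= [40, 144, 106]

at x=3,y=2 over L1,L3,L4,L5,L6:
after L1 α=3/7: [204/7, 675/7, 99]
after L3 α=1/2: [354/7, 2257/14, 132]
after L4 α=1/3: [925/21, 1233/7, 283/3]
after L5 α=7/8: [19447/168, 1331/56, 3475/24]
after L6 α=1/2: [25663/336, 14435/112, 6163/48]
→ [76, 129, 128]

query (0,3) [L1,L3,L4,L5,L6] — begin 0,0,0
after L1 α=0: [0, 0, 0]
after L3 α=3/4: [87/2, 27, 159/4]
after L4 α=0: [87/2, 27, 159/4]
after L5 α=2/7: [447/14, 63, 2083/28]
after L6 α=2/7: [4587/98, 73, 22175/196]
rounded: [47, 73, 113]

(2,0) stack=L1,L3,L4,L5,L6,L7; from [0,0,0]:
L1 α=1/2: [101, 78, 70]
L3 α=2/7: [683/7, 112, 572/7]
L4 α=1/5: [3747/35, 661/5, 2708/35]
L5 α=1/2: [12077/70, 891/10, 9463/70]
L6 α=1/2: [27967/140, 2061/20, 26543/140]
L7 α=2/3: [20709/140, 8501/60, 27103/420]
rounded: [148, 142, 65]


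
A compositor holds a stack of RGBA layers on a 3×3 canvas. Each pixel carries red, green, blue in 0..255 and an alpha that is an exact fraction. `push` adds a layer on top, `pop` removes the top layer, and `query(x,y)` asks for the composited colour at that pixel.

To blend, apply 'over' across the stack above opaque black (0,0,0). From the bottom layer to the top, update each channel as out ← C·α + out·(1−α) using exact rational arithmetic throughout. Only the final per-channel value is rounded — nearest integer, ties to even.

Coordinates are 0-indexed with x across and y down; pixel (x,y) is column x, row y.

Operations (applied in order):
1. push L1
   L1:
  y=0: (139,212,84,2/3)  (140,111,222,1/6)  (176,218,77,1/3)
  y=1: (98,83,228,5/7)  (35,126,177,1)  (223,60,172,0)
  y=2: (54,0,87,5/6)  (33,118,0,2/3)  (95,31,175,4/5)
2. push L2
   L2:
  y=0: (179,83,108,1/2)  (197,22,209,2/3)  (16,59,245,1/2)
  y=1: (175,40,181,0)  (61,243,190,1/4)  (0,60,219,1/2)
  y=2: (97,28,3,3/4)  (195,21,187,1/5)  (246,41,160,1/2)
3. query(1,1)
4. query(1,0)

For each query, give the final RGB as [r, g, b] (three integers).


at x=1,y=1 over L1,L2:
L1 α=1: [35, 126, 177]
L2 α=1/4: [83/2, 621/4, 721/4]
rounded: [42, 155, 180]

(1,0) stack=L1,L2; from [0,0,0]:
after L1 α=1/6: [70/3, 37/2, 37]
after L2 α=2/3: [1252/9, 125/6, 455/3]
= [139, 21, 152]


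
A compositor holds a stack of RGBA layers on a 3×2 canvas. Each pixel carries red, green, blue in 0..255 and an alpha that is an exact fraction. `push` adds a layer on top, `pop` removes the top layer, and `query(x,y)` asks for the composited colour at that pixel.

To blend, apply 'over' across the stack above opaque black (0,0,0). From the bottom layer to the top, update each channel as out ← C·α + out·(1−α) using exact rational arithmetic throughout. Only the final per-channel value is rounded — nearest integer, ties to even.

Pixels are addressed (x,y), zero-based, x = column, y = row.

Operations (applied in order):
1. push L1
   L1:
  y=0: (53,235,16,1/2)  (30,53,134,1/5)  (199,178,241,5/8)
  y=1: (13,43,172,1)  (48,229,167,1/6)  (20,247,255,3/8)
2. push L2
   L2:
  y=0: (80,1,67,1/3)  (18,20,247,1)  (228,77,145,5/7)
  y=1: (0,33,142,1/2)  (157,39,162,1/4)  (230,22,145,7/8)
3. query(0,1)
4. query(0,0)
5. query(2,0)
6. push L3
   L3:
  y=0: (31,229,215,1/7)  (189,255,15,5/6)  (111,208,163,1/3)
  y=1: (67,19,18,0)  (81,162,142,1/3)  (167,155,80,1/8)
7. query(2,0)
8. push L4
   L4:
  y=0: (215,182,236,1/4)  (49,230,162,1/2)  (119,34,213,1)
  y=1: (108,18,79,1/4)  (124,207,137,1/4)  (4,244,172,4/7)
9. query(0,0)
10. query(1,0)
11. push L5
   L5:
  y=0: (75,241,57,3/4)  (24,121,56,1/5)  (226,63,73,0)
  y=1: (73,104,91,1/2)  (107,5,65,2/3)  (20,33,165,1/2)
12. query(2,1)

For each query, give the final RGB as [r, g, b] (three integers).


query (0,1) [L1,L2] — begin 0,0,0
after L1 α=1: [13, 43, 172]
after L2 α=1/2: [13/2, 38, 157]
rounded: [6, 38, 157]

at x=0,y=0 over L1,L2:
after L1 α=1/2: [53/2, 235/2, 8]
after L2 α=1/3: [133/3, 236/3, 83/3]
→ [44, 79, 28]

(2,0) stack=L1,L2; from [0,0,0]:
L1 α=5/8: [995/8, 445/4, 1205/8]
L2 α=5/7: [5555/28, 1215/14, 4105/28]
= [198, 87, 147]

(2,0) stack=L1,L2,L3; from [0,0,0]:
L1 α=5/8: [995/8, 445/4, 1205/8]
L2 α=5/7: [5555/28, 1215/14, 4105/28]
L3 α=1/3: [7109/42, 2671/21, 2129/14]
rounded: [169, 127, 152]

query (0,0) [L1,L2,L3,L4] — begin 0,0,0
after L1 α=1/2: [53/2, 235/2, 8]
after L2 α=1/3: [133/3, 236/3, 83/3]
after L3 α=1/7: [297/7, 701/7, 381/7]
after L4 α=1/4: [599/7, 3377/28, 2795/28]
→ [86, 121, 100]

(1,0) stack=L1,L2,L3,L4; from [0,0,0]:
+L1 (α=1/5) → [6, 53/5, 134/5]
+L2 (α=1) → [18, 20, 247]
+L3 (α=5/6) → [321/2, 1295/6, 161/3]
+L4 (α=1/2) → [419/4, 2675/12, 647/6]
→ [105, 223, 108]

(2,1) stack=L1,L2,L3,L4,L5; from [0,0,0]:
after L1 α=3/8: [15/2, 741/8, 765/8]
after L2 α=7/8: [3235/16, 1973/64, 8885/64]
after L3 α=1/8: [25317/128, 23731/512, 67315/512]
after L4 α=4/7: [77999/896, 570905/3584, 554201/3584]
after L5 α=1/2: [95919/1792, 689177/7168, 1145561/7168]
rounded: [54, 96, 160]


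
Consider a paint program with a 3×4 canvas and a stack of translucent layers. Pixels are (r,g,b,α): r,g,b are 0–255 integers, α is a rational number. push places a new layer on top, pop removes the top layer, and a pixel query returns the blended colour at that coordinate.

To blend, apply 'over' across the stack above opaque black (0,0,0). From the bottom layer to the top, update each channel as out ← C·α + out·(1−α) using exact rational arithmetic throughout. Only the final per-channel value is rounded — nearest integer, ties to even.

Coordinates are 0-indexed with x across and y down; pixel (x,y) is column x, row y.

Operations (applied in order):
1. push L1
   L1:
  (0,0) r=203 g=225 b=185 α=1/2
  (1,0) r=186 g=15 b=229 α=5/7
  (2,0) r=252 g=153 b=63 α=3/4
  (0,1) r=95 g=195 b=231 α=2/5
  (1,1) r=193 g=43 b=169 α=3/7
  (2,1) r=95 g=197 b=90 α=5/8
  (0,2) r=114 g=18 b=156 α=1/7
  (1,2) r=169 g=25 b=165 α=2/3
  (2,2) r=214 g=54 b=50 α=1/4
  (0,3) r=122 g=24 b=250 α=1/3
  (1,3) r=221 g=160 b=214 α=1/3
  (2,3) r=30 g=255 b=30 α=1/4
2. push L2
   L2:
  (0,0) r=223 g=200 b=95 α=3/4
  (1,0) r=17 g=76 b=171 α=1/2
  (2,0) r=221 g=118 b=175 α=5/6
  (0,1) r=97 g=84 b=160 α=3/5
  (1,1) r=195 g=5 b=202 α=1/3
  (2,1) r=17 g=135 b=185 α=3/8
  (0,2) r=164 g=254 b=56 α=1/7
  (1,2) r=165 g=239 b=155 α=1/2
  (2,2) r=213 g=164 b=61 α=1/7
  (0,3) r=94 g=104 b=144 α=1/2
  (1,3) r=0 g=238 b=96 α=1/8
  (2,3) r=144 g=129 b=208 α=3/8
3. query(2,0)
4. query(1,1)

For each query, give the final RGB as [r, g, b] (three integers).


at x=2,y=0 over L1,L2:
after L1 α=3/4: [189, 459/4, 189/4]
after L2 α=5/6: [647/3, 2819/24, 3689/24]
→ [216, 117, 154]

query (1,1) [L1,L2] — begin 0,0,0
after L1 α=3/7: [579/7, 129/7, 507/7]
after L2 α=1/3: [841/7, 293/21, 2428/21]
→ [120, 14, 116]


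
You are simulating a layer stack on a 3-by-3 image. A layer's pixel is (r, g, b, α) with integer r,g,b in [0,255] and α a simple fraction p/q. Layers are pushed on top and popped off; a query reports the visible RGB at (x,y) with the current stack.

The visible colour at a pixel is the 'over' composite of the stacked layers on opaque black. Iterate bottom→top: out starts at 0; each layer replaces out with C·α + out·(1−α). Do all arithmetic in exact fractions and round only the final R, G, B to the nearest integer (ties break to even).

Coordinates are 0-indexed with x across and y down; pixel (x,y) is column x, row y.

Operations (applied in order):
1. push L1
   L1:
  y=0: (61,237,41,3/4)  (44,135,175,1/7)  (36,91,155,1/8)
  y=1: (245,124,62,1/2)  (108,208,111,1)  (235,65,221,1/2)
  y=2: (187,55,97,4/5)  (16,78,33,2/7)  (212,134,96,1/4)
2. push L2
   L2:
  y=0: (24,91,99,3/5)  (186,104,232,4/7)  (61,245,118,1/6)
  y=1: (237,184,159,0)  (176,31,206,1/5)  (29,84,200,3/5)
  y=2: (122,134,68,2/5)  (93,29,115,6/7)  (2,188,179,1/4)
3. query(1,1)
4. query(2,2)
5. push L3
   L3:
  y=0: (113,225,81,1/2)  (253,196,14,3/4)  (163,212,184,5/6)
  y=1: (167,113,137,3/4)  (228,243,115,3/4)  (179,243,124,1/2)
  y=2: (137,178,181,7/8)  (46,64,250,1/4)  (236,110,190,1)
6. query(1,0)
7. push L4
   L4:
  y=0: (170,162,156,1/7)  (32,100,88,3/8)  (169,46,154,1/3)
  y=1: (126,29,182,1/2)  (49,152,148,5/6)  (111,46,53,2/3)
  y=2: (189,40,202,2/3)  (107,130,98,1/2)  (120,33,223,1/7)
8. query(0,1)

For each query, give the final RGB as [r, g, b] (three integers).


(1,1) stack=L1,L2; from [0,0,0]:
L1 α=1: [108, 208, 111]
L2 α=1/5: [608/5, 863/5, 130]
rounded: [122, 173, 130]

query (2,2) [L1,L2] — begin 0,0,0
L1 α=1/4: [53, 67/2, 24]
L2 α=1/4: [161/4, 577/8, 251/4]
rounded: [40, 72, 63]

(1,0) stack=L1,L2,L3; from [0,0,0]:
L1 α=1/7: [44/7, 135/7, 25]
L2 α=4/7: [5340/49, 3317/49, 1003/7]
L3 α=3/4: [42531/196, 32129/196, 1297/28]
rounded: [217, 164, 46]

query (0,1) [L1,L2,L3,L4] — begin 0,0,0
after L1 α=1/2: [245/2, 62, 31]
after L2 α=0: [245/2, 62, 31]
after L3 α=3/4: [1247/8, 401/4, 221/2]
after L4 α=1/2: [2255/16, 517/8, 585/4]
rounded: [141, 65, 146]


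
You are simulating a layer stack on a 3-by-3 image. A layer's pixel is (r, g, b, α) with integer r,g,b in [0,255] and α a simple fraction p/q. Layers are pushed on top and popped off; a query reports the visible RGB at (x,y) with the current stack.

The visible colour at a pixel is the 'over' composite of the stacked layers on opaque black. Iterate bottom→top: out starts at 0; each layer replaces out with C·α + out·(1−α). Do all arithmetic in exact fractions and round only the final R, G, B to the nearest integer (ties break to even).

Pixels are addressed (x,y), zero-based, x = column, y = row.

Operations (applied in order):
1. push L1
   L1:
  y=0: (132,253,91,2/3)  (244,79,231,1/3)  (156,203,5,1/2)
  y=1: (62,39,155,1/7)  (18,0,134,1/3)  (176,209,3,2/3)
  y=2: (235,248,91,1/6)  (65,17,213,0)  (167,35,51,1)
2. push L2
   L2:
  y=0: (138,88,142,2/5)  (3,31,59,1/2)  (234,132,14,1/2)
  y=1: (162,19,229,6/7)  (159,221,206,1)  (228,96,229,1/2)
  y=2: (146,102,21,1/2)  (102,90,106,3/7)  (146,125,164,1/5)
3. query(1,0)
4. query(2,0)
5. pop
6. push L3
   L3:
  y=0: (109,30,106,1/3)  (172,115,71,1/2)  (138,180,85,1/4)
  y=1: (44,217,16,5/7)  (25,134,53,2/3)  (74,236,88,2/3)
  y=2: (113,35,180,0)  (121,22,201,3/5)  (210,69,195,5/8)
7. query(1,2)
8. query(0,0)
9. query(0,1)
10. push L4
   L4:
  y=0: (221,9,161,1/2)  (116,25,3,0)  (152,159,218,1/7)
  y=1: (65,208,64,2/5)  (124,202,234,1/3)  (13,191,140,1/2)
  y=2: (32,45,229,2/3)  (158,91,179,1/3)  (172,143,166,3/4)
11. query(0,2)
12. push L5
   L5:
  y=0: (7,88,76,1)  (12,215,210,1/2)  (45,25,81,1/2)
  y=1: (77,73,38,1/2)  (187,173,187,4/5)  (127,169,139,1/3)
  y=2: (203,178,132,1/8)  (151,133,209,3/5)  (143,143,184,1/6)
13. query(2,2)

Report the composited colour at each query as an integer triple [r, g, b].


(1,0) stack=L1,L2; from [0,0,0]:
+L1 (α=1/3) → [244/3, 79/3, 77]
+L2 (α=1/2) → [253/6, 86/3, 68]
→ [42, 29, 68]

query (2,0) [L1,L2] — begin 0,0,0
+L1 (α=1/2) → [78, 203/2, 5/2]
+L2 (α=1/2) → [156, 467/4, 33/4]
= [156, 117, 8]

at x=1,y=2 over L1,L3:
+L1 (α=0) → [0, 0, 0]
+L3 (α=3/5) → [363/5, 66/5, 603/5]
= [73, 13, 121]

at x=0,y=0 over L1,L3:
after L1 α=2/3: [88, 506/3, 182/3]
after L3 α=1/3: [95, 1102/9, 682/9]
→ [95, 122, 76]

at x=0,y=1 over L1,L3:
after L1 α=1/7: [62/7, 39/7, 155/7]
after L3 α=5/7: [1664/49, 7673/49, 870/49]
= [34, 157, 18]

at x=0,y=2 over L1,L3,L4:
after L1 α=1/6: [235/6, 124/3, 91/6]
after L3 α=0: [235/6, 124/3, 91/6]
after L4 α=2/3: [619/18, 394/9, 2839/18]
→ [34, 44, 158]

(2,2) stack=L1,L3,L4,L5; from [0,0,0]:
L1 α=1: [167, 35, 51]
L3 α=5/8: [1551/8, 225/4, 141]
L4 α=3/4: [5679/32, 1941/16, 639/4]
L5 α=1/6: [32971/192, 11993/96, 3931/24]
= [172, 125, 164]


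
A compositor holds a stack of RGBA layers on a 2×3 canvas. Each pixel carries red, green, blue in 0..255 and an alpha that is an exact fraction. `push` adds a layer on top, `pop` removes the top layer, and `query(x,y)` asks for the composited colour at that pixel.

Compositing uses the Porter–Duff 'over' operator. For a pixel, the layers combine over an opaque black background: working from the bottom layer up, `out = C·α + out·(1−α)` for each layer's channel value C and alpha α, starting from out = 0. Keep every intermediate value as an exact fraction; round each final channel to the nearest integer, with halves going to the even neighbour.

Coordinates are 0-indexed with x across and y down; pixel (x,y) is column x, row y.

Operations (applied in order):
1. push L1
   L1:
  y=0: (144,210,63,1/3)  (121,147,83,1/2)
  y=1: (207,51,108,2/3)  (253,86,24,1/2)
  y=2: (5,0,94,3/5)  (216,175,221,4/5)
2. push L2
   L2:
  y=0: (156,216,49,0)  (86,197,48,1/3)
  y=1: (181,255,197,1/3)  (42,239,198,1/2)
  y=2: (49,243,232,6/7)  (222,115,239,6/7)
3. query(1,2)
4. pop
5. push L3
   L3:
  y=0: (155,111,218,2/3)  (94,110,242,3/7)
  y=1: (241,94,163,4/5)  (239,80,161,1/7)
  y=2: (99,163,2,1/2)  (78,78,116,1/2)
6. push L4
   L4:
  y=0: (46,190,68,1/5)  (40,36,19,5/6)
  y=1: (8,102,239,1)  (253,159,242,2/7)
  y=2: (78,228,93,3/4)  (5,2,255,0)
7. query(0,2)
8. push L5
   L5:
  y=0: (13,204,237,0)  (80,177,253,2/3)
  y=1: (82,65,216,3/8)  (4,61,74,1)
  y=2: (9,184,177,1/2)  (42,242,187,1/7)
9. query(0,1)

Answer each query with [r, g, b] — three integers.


(1,2) stack=L1,L2; from [0,0,0]:
L1 α=4/5: [864/5, 140, 884/5]
L2 α=6/7: [7524/35, 830/7, 8054/35]
= [215, 119, 230]

at x=0,y=2 over L1,L3,L4:
after L1 α=3/5: [3, 0, 282/5]
after L3 α=1/2: [51, 163/2, 146/5]
after L4 α=3/4: [285/4, 1531/8, 1541/20]
rounded: [71, 191, 77]

query (0,1) [L1,L3,L4,L5] — begin 0,0,0
+L1 (α=2/3) → [138, 34, 72]
+L3 (α=4/5) → [1102/5, 82, 724/5]
+L4 (α=1) → [8, 102, 239]
+L5 (α=3/8) → [143/4, 705/8, 1843/8]
rounded: [36, 88, 230]


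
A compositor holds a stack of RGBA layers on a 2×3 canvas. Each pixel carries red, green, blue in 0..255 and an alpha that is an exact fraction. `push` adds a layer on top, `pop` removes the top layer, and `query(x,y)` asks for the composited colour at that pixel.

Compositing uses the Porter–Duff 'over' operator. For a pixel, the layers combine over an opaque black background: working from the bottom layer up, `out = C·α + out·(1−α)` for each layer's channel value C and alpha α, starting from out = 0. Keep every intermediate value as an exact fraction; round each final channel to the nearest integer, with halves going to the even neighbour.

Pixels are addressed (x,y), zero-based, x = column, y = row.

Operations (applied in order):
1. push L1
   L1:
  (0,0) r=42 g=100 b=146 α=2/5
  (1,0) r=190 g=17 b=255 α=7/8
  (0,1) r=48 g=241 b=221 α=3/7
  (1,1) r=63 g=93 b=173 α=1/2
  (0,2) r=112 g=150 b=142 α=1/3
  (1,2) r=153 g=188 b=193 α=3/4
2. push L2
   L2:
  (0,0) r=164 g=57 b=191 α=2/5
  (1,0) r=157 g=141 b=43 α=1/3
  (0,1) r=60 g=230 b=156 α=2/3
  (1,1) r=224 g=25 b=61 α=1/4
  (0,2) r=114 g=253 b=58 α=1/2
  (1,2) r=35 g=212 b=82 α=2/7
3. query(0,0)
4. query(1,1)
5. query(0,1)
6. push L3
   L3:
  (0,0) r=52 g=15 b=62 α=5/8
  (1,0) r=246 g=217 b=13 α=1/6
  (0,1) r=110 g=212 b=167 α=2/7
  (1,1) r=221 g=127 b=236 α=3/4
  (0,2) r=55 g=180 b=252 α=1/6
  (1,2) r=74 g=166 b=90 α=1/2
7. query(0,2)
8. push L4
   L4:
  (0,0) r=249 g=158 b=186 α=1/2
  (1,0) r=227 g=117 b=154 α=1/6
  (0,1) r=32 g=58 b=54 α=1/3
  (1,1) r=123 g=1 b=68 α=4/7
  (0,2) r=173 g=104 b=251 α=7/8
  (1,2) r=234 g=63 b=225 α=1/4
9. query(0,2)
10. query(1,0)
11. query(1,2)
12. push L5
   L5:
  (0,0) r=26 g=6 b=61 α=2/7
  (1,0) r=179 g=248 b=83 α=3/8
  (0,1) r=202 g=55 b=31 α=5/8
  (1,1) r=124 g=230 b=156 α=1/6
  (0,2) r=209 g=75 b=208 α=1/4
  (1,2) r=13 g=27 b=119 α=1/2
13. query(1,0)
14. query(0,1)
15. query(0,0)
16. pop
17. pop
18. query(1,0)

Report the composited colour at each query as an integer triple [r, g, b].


at x=0,y=0 over L1,L2:
after L1 α=2/5: [84/5, 40, 292/5]
after L2 α=2/5: [1892/25, 234/5, 2786/25]
rounded: [76, 47, 111]

query (1,1) [L1,L2] — begin 0,0,0
L1 α=1/2: [63/2, 93/2, 173/2]
L2 α=1/4: [637/8, 329/8, 641/8]
→ [80, 41, 80]

at x=0,y=1 over L1,L2:
+L1 (α=3/7) → [144/7, 723/7, 663/7]
+L2 (α=2/3) → [328/7, 3943/21, 949/7]
→ [47, 188, 136]

at x=0,y=2 over L1,L2,L3:
L1 α=1/3: [112/3, 50, 142/3]
L2 α=1/2: [227/3, 303/2, 158/3]
L3 α=1/6: [650/9, 625/4, 773/9]
= [72, 156, 86]

(0,2) stack=L1,L2,L3,L4; from [0,0,0]:
+L1 (α=1/3) → [112/3, 50, 142/3]
+L2 (α=1/2) → [227/3, 303/2, 158/3]
+L3 (α=1/6) → [650/9, 625/4, 773/9]
+L4 (α=7/8) → [11549/72, 3537/32, 8293/36]
→ [160, 111, 230]

query (1,0) [L1,L2,L3,L4] — begin 0,0,0
after L1 α=7/8: [665/4, 119/8, 1785/8]
after L2 α=1/3: [979/6, 683/12, 1957/12]
after L3 α=1/6: [6371/36, 6019/72, 9941/72]
after L4 α=1/6: [40027/216, 38519/432, 60793/432]
rounded: [185, 89, 141]

at x=1,y=2 over L1,L2,L3,L4:
L1 α=3/4: [459/4, 141, 579/4]
L2 α=2/7: [2575/28, 1129/7, 3551/28]
L3 α=1/2: [4647/56, 2291/14, 6071/56]
L4 α=1/4: [27045/224, 7755/56, 30813/224]
= [121, 138, 138]

at x=1,y=0 over L1,L2,L3,L4,L5:
L1 α=7/8: [665/4, 119/8, 1785/8]
L2 α=1/3: [979/6, 683/12, 1957/12]
L3 α=1/6: [6371/36, 6019/72, 9941/72]
L4 α=1/6: [40027/216, 38519/432, 60793/432]
L5 α=3/8: [316127/1728, 514003/3456, 411533/3456]
rounded: [183, 149, 119]

at x=0,y=1 over L1,L2,L3,L4,L5:
L1 α=3/7: [144/7, 723/7, 663/7]
L2 α=2/3: [328/7, 3943/21, 949/7]
L3 α=2/7: [3180/49, 28619/147, 7083/49]
L4 α=1/3: [7928/147, 65764/441, 5604/49]
L5 α=5/8: [28709/196, 106189/1176, 24407/392]
rounded: [146, 90, 62]

query (0,0) [L1,L2,L3,L4,L5] — begin 0,0,0
+L1 (α=2/5) → [84/5, 40, 292/5]
+L2 (α=2/5) → [1892/25, 234/5, 2786/25]
+L3 (α=5/8) → [1522/25, 1077/40, 4027/50]
+L4 (α=1/2) → [7747/50, 7397/80, 13327/100]
+L5 (α=2/7) → [1181/10, 7589/112, 15767/140]
→ [118, 68, 113]

(1,0) stack=L1,L2,L3; from [0,0,0]:
L1 α=7/8: [665/4, 119/8, 1785/8]
L2 α=1/3: [979/6, 683/12, 1957/12]
L3 α=1/6: [6371/36, 6019/72, 9941/72]
→ [177, 84, 138]


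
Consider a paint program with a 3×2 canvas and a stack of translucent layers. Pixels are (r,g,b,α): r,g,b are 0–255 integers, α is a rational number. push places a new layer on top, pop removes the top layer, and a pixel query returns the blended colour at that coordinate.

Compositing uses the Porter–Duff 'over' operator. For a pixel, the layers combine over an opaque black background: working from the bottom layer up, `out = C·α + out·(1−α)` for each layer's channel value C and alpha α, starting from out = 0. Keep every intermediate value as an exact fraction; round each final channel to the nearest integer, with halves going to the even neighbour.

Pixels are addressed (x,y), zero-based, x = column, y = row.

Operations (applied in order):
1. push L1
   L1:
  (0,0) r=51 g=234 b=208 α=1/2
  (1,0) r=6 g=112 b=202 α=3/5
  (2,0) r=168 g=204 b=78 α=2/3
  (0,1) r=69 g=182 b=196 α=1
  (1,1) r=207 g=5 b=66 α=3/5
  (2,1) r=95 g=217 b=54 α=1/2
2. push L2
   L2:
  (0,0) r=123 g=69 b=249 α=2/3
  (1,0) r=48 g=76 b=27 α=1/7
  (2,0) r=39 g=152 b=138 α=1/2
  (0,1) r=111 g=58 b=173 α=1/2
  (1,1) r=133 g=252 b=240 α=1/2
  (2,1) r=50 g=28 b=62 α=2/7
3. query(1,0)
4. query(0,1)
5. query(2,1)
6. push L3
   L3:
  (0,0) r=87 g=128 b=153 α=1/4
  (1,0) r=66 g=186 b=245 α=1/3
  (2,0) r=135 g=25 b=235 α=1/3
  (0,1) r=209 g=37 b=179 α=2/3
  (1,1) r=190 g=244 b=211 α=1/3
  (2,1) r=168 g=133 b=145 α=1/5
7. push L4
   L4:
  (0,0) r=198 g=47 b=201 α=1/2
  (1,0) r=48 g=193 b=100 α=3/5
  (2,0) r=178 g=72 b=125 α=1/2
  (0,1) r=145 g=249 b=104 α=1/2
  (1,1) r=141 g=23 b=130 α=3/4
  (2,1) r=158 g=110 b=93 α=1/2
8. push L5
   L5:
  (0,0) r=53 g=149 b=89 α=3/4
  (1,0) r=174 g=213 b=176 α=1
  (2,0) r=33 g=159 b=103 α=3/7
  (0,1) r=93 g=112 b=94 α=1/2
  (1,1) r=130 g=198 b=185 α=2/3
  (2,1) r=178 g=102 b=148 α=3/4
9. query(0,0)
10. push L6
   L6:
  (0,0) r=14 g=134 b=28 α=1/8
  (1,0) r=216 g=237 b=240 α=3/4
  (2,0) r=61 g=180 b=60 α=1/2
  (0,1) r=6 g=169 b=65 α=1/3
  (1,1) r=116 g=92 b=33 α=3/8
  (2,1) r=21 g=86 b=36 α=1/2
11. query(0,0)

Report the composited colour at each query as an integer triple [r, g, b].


query (1,0) [L1,L2] — begin 0,0,0
L1 α=3/5: [18/5, 336/5, 606/5]
L2 α=1/7: [348/35, 2396/35, 3771/35]
= [10, 68, 108]

at x=0,y=1 over L1,L2:
after L1 α=1: [69, 182, 196]
after L2 α=1/2: [90, 120, 369/2]
rounded: [90, 120, 184]

query (2,1) [L1,L2] — begin 0,0,0
after L1 α=1/2: [95/2, 217/2, 27]
after L2 α=2/7: [675/14, 171/2, 37]
= [48, 86, 37]

at x=0,y=0 over L1,L2,L3,L4,L5:
+L1 (α=1/2) → [51/2, 117, 104]
+L2 (α=2/3) → [181/2, 85, 602/3]
+L3 (α=1/4) → [717/8, 383/4, 755/4]
+L4 (α=1/2) → [2301/16, 571/8, 1559/8]
+L5 (α=3/4) → [4845/64, 4147/32, 3695/32]
→ [76, 130, 115]

(0,0) stack=L1,L2,L3,L4,L5,L6; from [0,0,0]:
+L1 (α=1/2) → [51/2, 117, 104]
+L2 (α=2/3) → [181/2, 85, 602/3]
+L3 (α=1/4) → [717/8, 383/4, 755/4]
+L4 (α=1/2) → [2301/16, 571/8, 1559/8]
+L5 (α=3/4) → [4845/64, 4147/32, 3695/32]
+L6 (α=1/8) → [34811/512, 33317/256, 26761/256]
→ [68, 130, 105]


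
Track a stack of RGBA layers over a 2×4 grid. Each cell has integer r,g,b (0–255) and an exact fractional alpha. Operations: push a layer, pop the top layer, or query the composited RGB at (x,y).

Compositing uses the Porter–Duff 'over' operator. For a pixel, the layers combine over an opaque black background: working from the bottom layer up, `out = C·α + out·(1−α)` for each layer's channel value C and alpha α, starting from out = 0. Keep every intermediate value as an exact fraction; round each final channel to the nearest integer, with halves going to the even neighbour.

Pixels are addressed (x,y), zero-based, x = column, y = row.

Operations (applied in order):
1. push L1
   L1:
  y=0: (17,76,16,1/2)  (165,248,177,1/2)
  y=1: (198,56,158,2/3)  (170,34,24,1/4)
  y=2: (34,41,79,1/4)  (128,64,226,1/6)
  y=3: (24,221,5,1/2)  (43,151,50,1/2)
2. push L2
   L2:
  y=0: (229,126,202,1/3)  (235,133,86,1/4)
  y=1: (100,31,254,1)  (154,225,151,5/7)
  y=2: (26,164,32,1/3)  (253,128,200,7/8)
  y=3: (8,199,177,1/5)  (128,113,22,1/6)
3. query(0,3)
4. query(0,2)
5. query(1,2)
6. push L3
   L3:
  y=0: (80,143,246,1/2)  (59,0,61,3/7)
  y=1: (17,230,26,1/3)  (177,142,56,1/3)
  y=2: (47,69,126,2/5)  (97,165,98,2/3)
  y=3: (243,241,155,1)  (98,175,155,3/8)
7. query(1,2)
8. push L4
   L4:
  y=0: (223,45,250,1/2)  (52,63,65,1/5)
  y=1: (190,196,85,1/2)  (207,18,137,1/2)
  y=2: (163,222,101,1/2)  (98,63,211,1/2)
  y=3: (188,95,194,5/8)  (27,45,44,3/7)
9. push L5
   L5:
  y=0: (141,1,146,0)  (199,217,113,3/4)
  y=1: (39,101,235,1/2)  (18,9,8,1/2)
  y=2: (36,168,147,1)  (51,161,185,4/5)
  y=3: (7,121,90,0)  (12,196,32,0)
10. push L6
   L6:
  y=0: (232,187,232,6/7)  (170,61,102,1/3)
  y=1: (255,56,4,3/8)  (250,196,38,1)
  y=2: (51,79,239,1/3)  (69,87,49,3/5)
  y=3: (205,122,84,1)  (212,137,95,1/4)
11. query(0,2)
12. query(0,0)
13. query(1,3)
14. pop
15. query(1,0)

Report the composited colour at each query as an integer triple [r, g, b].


at x=0,y=3 over L1,L2:
after L1 α=1/2: [12, 221/2, 5/2]
after L2 α=1/5: [56/5, 641/5, 187/5]
→ [11, 128, 37]

query (0,2) [L1,L2] — begin 0,0,0
after L1 α=1/4: [17/2, 41/4, 79/4]
after L2 α=1/3: [43/3, 123/2, 143/6]
rounded: [14, 62, 24]

(1,2) stack=L1,L2; from [0,0,0]:
after L1 α=1/6: [64/3, 32/3, 113/3]
after L2 α=7/8: [5377/24, 340/3, 4313/24]
rounded: [224, 113, 180]

at x=1,y=2 over L1,L2,L3:
+L1 (α=1/6) → [64/3, 32/3, 113/3]
+L2 (α=7/8) → [5377/24, 340/3, 4313/24]
+L3 (α=2/3) → [10033/72, 1330/9, 9017/72]
= [139, 148, 125]

(0,2) stack=L1,L2,L3,L4,L5,L6; from [0,0,0]:
+L1 (α=1/4) → [17/2, 41/4, 79/4]
+L2 (α=1/3) → [43/3, 123/2, 143/6]
+L3 (α=2/5) → [137/5, 129/2, 647/10]
+L4 (α=1/2) → [476/5, 573/4, 1657/20]
+L5 (α=1) → [36, 168, 147]
+L6 (α=1/3) → [41, 415/3, 533/3]
rounded: [41, 138, 178]

(0,0) stack=L1,L2,L3,L4,L5,L6; from [0,0,0]:
+L1 (α=1/2) → [17/2, 38, 8]
+L2 (α=1/3) → [82, 202/3, 218/3]
+L3 (α=1/2) → [81, 631/6, 478/3]
+L4 (α=1/2) → [152, 901/12, 614/3]
+L5 (α=0) → [152, 901/12, 614/3]
+L6 (α=6/7) → [1544/7, 14365/84, 4790/21]
rounded: [221, 171, 228]

at x=1,y=3 over L1,L2,L3,L4,L5,L6:
+L1 (α=1/2) → [43/2, 151/2, 25]
+L2 (α=1/6) → [157/4, 327/4, 49/2]
+L3 (α=3/8) → [1961/32, 3735/32, 1175/16]
+L4 (α=3/7) → [2609/56, 4815/56, 1703/28]
+L5 (α=0) → [2609/56, 4815/56, 1703/28]
+L6 (α=1/4) → [19699/224, 22117/224, 7769/112]
→ [88, 99, 69]

query (1,0) [L1,L2,L3,L4,L5] — begin 0,0,0
+L1 (α=1/2) → [165/2, 124, 177/2]
+L2 (α=1/4) → [965/8, 505/4, 703/8]
+L3 (α=3/7) → [1319/14, 505/7, 1069/14]
+L4 (α=1/5) → [3002/35, 2461/35, 2593/35]
+L5 (α=3/4) → [23897/140, 12623/70, 7229/70]
= [171, 180, 103]
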